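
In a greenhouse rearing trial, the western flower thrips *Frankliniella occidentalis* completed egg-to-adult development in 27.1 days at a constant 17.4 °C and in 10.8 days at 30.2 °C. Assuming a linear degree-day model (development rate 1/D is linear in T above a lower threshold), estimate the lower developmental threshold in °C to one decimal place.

Linear rate model ⇒ the product D·(T − T_b) is constant across temperatures.
27.1·(17.4 − T_b) = 10.8·(30.2 − T_b)
T_b = (27.1·17.4 − 10.8·30.2) / (27.1 − 10.8) = 145.38 / 16.3 = 8.919 °C ≈ 8.9 °C.

8.9 °C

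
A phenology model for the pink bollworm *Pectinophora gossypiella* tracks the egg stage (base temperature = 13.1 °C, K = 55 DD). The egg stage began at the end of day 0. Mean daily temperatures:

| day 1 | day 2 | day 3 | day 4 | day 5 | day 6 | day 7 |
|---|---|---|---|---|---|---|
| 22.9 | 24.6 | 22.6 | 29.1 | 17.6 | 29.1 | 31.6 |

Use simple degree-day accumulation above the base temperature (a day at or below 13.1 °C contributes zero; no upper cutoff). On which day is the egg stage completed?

Daily DD above 13.1 °C: 9.8, 11.5, 9.5, 16.0, 4.5, 16.0, 18.5.
Cumulative: 9.8, 21.3, 30.8, 46.8, 51.3, 67.3, 85.8.
The total first reaches 55 DD on day 6.

day 6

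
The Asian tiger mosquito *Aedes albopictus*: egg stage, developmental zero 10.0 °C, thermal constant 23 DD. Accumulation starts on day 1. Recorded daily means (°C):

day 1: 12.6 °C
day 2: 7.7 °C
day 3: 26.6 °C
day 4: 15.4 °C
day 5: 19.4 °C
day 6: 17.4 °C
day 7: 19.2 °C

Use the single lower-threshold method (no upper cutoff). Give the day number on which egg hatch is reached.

Daily DD above 10.0 °C: 2.6, 0.0, 16.6, 5.4, 9.4, 7.4, 9.2.
Cumulative: 2.6, 2.6, 19.2, 24.6, 34.0, 41.4, 50.6.
The total first reaches 23 DD on day 4.

day 4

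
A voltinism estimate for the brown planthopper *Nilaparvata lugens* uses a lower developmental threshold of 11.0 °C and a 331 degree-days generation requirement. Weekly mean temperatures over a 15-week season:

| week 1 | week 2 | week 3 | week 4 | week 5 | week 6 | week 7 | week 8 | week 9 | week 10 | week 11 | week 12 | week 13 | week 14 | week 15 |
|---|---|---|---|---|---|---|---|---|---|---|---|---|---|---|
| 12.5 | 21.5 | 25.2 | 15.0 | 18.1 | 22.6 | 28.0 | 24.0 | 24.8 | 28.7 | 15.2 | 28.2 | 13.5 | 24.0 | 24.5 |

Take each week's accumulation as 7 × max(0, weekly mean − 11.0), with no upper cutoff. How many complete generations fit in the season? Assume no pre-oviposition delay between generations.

3 generations

Weekly DD (7 × max(0, T̄ − 11.0)): 10.5, 73.5, 99.4, 28.0, 49.7, 81.2, 119.0, 91.0, 96.6, 123.9, 29.4, 120.4, 17.5, 91.0, 94.5.
Season total = 1125.6 DD.
Complete generations = ⌊1125.6 / 331⌋ = 3.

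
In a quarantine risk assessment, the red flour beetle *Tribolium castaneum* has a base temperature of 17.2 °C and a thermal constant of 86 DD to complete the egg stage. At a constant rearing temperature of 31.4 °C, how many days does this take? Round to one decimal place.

Daily accumulation = 31.4 − 17.2 = 14.2 DD/day.
Duration = 86 / 14.2 = 6.056 ≈ 6.1 days.

6.1 days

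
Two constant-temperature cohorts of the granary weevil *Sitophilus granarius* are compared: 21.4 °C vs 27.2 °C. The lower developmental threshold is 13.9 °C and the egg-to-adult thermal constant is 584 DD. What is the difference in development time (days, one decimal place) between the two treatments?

34.0 days

At 21.4 °C: 584 / (21.4 − 13.9) = 584 / 7.5 = 77.867 d.
At 27.2 °C: 584 / (27.2 − 13.9) = 584 / 13.3 = 43.910 d.
Difference = |77.867 − 43.910| = 33.957 ≈ 34.0 days.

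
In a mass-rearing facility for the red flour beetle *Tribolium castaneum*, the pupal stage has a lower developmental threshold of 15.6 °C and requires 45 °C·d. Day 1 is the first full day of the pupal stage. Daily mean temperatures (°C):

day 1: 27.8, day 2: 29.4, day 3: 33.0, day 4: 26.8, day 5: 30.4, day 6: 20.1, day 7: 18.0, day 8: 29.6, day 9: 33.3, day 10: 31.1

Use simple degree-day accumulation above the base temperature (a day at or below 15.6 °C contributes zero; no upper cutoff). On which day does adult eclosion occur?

Daily DD above 15.6 °C: 12.2, 13.8, 17.4, 11.2, 14.8, 4.5, 2.4, 14.0, 17.7, 15.5.
Cumulative: 12.2, 26.0, 43.4, 54.6, 69.4, 73.9, 76.3, 90.3, 108.0, 123.5.
The total first reaches 45 DD on day 4.

day 4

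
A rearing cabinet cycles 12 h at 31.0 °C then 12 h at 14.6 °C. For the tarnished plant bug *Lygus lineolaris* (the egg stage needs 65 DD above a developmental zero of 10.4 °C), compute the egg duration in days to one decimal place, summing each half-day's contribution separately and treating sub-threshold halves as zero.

5.2 days

Day half: max(0, 31.0 − 10.4) × 0.5 = 20.6 × 0.5 = 10.30 DD.
Night half: max(0, 14.6 − 10.4) × 0.5 = 4.2 × 0.5 = 2.10 DD.
Per 24 h: 12.40 DD/day.
Duration = 65 / 12.40 = 5.242 ≈ 5.2 days.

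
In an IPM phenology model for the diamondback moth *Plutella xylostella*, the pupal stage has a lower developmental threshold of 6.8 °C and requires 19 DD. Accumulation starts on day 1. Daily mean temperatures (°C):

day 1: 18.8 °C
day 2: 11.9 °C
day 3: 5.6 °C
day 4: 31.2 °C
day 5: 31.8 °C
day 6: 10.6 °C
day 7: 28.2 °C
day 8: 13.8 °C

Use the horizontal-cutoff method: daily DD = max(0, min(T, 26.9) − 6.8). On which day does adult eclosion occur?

day 4

Daily DD above 6.8 °C (capped at 20.1): 12.0, 5.1, 0.0, 20.1, 20.1, 3.8, 20.1, 7.0.
Cumulative: 12.0, 17.1, 17.1, 37.2, 57.3, 61.1, 81.2, 88.2.
The total first reaches 19 DD on day 4.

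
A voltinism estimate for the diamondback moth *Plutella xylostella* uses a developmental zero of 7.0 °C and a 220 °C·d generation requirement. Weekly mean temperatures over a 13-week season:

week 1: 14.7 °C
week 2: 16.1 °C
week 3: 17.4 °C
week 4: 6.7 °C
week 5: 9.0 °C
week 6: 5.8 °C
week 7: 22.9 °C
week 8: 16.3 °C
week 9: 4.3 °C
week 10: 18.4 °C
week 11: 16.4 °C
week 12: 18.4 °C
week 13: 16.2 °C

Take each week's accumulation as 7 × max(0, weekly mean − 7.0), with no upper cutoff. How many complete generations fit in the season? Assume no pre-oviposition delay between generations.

Weekly DD (7 × max(0, T̄ − 7.0)): 53.9, 63.7, 72.8, 0.0, 14.0, 0.0, 111.3, 65.1, 0.0, 79.8, 65.8, 79.8, 64.4.
Season total = 670.6 DD.
Complete generations = ⌊670.6 / 220⌋ = 3.

3 generations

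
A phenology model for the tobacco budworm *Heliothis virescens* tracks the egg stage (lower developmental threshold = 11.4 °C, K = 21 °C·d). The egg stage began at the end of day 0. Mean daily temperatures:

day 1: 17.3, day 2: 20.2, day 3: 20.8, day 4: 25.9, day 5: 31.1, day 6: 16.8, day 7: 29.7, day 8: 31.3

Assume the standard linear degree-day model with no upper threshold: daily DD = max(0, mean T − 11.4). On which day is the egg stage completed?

Daily DD above 11.4 °C: 5.9, 8.8, 9.4, 14.5, 19.7, 5.4, 18.3, 19.9.
Cumulative: 5.9, 14.7, 24.1, 38.6, 58.3, 63.7, 82.0, 101.9.
The total first reaches 21 DD on day 3.

day 3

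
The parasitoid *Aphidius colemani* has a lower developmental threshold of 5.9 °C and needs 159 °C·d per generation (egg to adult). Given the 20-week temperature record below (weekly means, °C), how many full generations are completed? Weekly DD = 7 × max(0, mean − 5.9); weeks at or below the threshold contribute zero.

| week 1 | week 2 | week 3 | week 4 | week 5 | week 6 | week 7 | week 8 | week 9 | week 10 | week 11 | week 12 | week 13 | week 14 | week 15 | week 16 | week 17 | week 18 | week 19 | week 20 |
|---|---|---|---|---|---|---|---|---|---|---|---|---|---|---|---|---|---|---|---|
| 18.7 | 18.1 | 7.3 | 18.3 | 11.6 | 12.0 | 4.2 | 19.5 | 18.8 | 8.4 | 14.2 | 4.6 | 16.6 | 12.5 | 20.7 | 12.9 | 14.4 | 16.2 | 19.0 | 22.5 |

Weekly DD (7 × max(0, T̄ − 5.9)): 89.6, 85.4, 9.8, 86.8, 39.9, 42.7, 0.0, 95.2, 90.3, 17.5, 58.1, 0.0, 74.9, 46.2, 103.6, 49.0, 59.5, 72.1, 91.7, 116.2.
Season total = 1228.5 DD.
Complete generations = ⌊1228.5 / 159⌋ = 7.

7 generations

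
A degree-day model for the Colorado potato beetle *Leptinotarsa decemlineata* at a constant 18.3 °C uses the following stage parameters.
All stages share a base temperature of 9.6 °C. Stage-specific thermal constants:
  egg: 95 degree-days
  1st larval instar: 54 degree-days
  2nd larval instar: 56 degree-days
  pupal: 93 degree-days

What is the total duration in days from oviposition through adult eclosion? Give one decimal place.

34.3 days

Daily accumulation at 18.3 °C = 18.3 − 9.6 = 8.7 DD/day.
Total K = 95 + 54 + 56 + 93 = 298 DD.
Total duration = 298 / 8.7 = 34.253 ≈ 34.3 days.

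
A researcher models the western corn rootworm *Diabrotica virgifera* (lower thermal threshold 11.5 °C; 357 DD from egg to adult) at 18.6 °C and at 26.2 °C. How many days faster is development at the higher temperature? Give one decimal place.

26.0 days

At 18.6 °C: 357 / (18.6 − 11.5) = 357 / 7.1 = 50.282 d.
At 26.2 °C: 357 / (26.2 − 11.5) = 357 / 14.7 = 24.286 d.
Difference = |50.282 − 24.286| = 25.996 ≈ 26.0 days.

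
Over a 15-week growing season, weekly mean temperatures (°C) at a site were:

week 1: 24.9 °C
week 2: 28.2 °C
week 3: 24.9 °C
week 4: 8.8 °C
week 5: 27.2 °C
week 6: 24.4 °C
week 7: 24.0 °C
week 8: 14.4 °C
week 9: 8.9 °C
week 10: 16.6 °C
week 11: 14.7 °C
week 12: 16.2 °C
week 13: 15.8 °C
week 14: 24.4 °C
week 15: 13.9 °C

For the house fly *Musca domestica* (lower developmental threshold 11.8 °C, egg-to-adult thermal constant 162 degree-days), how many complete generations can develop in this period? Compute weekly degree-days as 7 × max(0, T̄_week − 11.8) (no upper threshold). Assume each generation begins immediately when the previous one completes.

Weekly DD (7 × max(0, T̄ − 11.8)): 91.7, 114.8, 91.7, 0.0, 107.8, 88.2, 85.4, 18.2, 0.0, 33.6, 20.3, 30.8, 28.0, 88.2, 14.7.
Season total = 813.4 DD.
Complete generations = ⌊813.4 / 162⌋ = 5.

5 generations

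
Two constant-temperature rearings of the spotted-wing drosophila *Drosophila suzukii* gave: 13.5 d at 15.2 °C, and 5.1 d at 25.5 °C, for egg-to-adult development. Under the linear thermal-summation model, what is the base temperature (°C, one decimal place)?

8.9 °C

Linear rate model ⇒ the product D·(T − T_b) is constant across temperatures.
13.5·(15.2 − T_b) = 5.1·(25.5 − T_b)
T_b = (13.5·15.2 − 5.1·25.5) / (13.5 − 5.1) = 75.15 / 8.4 = 8.946 °C ≈ 8.9 °C.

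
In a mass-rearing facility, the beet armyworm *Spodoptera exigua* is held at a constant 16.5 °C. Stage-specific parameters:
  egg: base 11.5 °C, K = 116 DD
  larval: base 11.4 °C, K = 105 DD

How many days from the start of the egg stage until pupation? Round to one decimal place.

egg: 116 / (16.5 − 11.5) = 116 / 5.0 = 23.200 d.
larval: 105 / (16.5 − 11.4) = 105 / 5.1 = 20.588 d.
Sum = 43.788 ≈ 43.8 days.

43.8 days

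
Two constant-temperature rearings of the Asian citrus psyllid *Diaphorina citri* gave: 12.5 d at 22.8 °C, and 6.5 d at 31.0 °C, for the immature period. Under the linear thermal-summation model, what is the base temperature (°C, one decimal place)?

13.9 °C

Linear rate model ⇒ the product D·(T − T_b) is constant across temperatures.
12.5·(22.8 − T_b) = 6.5·(31.0 − T_b)
T_b = (12.5·22.8 − 6.5·31.0) / (12.5 − 6.5) = 83.50 / 6.0 = 13.917 °C ≈ 13.9 °C.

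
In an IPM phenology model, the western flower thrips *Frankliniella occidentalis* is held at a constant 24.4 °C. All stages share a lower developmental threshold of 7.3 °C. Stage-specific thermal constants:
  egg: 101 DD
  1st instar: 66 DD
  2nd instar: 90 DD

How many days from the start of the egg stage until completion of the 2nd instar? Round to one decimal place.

Daily accumulation at 24.4 °C = 24.4 − 7.3 = 17.1 DD/day.
Total K = 101 + 66 + 90 = 257 DD.
Total duration = 257 / 17.1 = 15.029 ≈ 15.0 days.

15.0 days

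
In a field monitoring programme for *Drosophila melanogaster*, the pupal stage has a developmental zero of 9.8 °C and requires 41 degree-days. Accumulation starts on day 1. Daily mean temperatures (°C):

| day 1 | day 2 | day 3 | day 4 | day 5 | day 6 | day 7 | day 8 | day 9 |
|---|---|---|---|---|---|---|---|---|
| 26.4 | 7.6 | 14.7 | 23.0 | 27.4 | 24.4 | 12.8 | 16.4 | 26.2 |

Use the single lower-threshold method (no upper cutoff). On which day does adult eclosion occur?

Daily DD above 9.8 °C: 16.6, 0.0, 4.9, 13.2, 17.6, 14.6, 3.0, 6.6, 16.4.
Cumulative: 16.6, 16.6, 21.5, 34.7, 52.3, 66.9, 69.9, 76.5, 92.9.
The total first reaches 41 DD on day 5.

day 5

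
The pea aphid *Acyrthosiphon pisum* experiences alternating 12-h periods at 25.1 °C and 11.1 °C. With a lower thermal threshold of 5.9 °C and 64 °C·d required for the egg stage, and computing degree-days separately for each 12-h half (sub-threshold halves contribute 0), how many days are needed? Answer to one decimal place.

Day half: max(0, 25.1 − 5.9) × 0.5 = 19.2 × 0.5 = 9.60 DD.
Night half: max(0, 11.1 − 5.9) × 0.5 = 5.2 × 0.5 = 2.60 DD.
Per 24 h: 12.20 DD/day.
Duration = 64 / 12.20 = 5.246 ≈ 5.2 days.

5.2 days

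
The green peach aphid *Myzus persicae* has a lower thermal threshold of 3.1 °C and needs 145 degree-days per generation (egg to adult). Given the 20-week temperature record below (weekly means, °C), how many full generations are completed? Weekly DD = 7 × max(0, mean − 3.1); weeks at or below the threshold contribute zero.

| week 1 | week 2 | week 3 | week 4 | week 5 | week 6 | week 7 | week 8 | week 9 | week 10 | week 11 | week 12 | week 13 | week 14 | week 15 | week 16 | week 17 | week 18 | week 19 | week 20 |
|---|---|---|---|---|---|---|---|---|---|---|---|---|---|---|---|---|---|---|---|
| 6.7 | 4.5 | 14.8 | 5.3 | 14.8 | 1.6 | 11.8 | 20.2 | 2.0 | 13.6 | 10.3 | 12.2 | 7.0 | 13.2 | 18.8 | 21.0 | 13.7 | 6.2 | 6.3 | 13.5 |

Weekly DD (7 × max(0, T̄ − 3.1)): 25.2, 9.8, 81.9, 15.4, 81.9, 0.0, 60.9, 119.7, 0.0, 73.5, 50.4, 63.7, 27.3, 70.7, 109.9, 125.3, 74.2, 21.7, 22.4, 72.8.
Season total = 1106.7 DD.
Complete generations = ⌊1106.7 / 145⌋ = 7.

7 generations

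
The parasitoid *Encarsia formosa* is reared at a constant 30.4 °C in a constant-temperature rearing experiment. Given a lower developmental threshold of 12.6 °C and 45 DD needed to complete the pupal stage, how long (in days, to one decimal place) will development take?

2.5 days

Daily accumulation = 30.4 − 12.6 = 17.8 DD/day.
Duration = 45 / 17.8 = 2.528 ≈ 2.5 days.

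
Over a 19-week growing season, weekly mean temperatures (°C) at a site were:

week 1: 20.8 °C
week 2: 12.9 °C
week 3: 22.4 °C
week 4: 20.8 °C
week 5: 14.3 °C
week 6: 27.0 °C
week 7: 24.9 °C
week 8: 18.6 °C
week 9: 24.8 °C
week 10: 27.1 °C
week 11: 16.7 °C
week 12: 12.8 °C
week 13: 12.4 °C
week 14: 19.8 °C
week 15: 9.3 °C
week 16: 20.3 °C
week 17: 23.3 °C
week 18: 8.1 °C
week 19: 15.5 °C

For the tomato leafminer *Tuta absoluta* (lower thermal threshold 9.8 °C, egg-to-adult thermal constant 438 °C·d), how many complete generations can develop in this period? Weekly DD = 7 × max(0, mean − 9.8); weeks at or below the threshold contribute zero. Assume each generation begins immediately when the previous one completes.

Weekly DD (7 × max(0, T̄ − 9.8)): 77.0, 21.7, 88.2, 77.0, 31.5, 120.4, 105.7, 61.6, 105.0, 121.1, 48.3, 21.0, 18.2, 70.0, 0.0, 73.5, 94.5, 0.0, 39.9.
Season total = 1174.6 DD.
Complete generations = ⌊1174.6 / 438⌋ = 2.

2 generations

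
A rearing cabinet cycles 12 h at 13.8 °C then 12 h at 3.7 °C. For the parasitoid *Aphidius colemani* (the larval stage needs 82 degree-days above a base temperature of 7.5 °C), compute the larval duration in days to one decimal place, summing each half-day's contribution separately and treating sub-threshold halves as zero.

Day half: max(0, 13.8 − 7.5) × 0.5 = 6.3 × 0.5 = 3.15 DD.
Night half: max(0, 3.7 − 7.5) × 0.5 = 0.0 × 0.5 = 0.00 DD.
Per 24 h: 3.15 DD/day.
Duration = 82 / 3.15 = 26.032 ≈ 26.0 days.

26.0 days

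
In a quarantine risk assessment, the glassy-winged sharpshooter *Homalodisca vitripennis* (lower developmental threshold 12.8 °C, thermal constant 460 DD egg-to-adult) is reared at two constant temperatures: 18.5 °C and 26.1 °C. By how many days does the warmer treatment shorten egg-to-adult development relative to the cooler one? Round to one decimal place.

46.1 days

At 18.5 °C: 460 / (18.5 − 12.8) = 460 / 5.7 = 80.702 d.
At 26.1 °C: 460 / (26.1 − 12.8) = 460 / 13.3 = 34.586 d.
Difference = |80.702 − 34.586| = 46.115 ≈ 46.1 days.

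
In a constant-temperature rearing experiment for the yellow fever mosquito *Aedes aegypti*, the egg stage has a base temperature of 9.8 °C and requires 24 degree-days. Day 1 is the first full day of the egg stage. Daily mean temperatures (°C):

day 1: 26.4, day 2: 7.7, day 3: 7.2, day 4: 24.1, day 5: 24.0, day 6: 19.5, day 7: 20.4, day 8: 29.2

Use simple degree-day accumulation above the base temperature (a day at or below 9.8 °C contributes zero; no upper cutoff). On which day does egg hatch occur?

Daily DD above 9.8 °C: 16.6, 0.0, 0.0, 14.3, 14.2, 9.7, 10.6, 19.4.
Cumulative: 16.6, 16.6, 16.6, 30.9, 45.1, 54.8, 65.4, 84.8.
The total first reaches 24 DD on day 4.

day 4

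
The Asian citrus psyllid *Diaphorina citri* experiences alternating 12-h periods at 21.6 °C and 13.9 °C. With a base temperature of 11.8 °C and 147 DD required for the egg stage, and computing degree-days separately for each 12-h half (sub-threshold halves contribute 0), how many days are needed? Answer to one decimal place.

Day half: max(0, 21.6 − 11.8) × 0.5 = 9.8 × 0.5 = 4.90 DD.
Night half: max(0, 13.9 − 11.8) × 0.5 = 2.1 × 0.5 = 1.05 DD.
Per 24 h: 5.95 DD/day.
Duration = 147 / 5.95 = 24.706 ≈ 24.7 days.

24.7 days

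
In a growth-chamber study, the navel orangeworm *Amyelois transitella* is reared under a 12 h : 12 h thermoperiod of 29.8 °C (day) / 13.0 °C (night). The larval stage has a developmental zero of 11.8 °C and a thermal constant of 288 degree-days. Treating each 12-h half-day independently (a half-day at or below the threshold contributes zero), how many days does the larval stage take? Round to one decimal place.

Day half: max(0, 29.8 − 11.8) × 0.5 = 18.0 × 0.5 = 9.00 DD.
Night half: max(0, 13.0 − 11.8) × 0.5 = 1.2 × 0.5 = 0.60 DD.
Per 24 h: 9.60 DD/day.
Duration = 288 / 9.60 = 30.000 ≈ 30.0 days.

30.0 days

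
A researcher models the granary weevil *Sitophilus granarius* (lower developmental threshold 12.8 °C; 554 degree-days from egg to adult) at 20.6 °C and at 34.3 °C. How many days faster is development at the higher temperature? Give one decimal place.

45.3 days

At 20.6 °C: 554 / (20.6 − 12.8) = 554 / 7.8 = 71.026 d.
At 34.3 °C: 554 / (34.3 − 12.8) = 554 / 21.5 = 25.767 d.
Difference = |71.026 − 25.767| = 45.258 ≈ 45.3 days.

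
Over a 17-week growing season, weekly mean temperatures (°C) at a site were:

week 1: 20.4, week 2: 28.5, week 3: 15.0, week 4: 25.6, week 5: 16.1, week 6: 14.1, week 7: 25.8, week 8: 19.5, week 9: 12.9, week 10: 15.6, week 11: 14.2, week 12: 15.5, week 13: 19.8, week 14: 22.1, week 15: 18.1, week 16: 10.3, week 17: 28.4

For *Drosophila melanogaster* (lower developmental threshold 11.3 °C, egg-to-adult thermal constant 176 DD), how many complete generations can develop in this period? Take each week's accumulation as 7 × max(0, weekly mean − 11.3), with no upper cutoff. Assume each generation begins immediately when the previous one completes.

Weekly DD (7 × max(0, T̄ − 11.3)): 63.7, 120.4, 25.9, 100.1, 33.6, 19.6, 101.5, 57.4, 11.2, 30.1, 20.3, 29.4, 59.5, 75.6, 47.6, 0.0, 119.7.
Season total = 915.6 DD.
Complete generations = ⌊915.6 / 176⌋ = 5.

5 generations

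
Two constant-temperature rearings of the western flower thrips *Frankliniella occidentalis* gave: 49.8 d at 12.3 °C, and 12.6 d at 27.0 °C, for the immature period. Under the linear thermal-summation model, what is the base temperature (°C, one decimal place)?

7.3 °C

Linear rate model ⇒ the product D·(T − T_b) is constant across temperatures.
49.8·(12.3 − T_b) = 12.6·(27.0 − T_b)
T_b = (49.8·12.3 − 12.6·27.0) / (49.8 − 12.6) = 272.34 / 37.2 = 7.321 °C ≈ 7.3 °C.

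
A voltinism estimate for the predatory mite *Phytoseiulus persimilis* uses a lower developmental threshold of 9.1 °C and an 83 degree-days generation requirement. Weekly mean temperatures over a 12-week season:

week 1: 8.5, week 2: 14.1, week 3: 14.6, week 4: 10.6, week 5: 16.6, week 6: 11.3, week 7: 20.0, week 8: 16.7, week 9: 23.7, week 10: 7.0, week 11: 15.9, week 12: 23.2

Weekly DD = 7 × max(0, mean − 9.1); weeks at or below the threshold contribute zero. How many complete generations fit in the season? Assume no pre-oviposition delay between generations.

6 generations

Weekly DD (7 × max(0, T̄ − 9.1)): 0.0, 35.0, 38.5, 10.5, 52.5, 15.4, 76.3, 53.2, 102.2, 0.0, 47.6, 98.7.
Season total = 529.9 DD.
Complete generations = ⌊529.9 / 83⌋ = 6.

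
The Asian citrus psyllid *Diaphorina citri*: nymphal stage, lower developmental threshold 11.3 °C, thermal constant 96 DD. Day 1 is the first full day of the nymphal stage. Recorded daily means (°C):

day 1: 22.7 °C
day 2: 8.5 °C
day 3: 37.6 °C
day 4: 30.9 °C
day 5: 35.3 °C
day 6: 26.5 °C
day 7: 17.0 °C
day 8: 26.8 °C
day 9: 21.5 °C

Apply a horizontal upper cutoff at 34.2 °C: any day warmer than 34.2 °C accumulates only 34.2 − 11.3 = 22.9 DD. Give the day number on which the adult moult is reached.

Daily DD above 11.3 °C (capped at 22.9): 11.4, 0.0, 22.9, 19.6, 22.9, 15.2, 5.7, 15.5, 10.2.
Cumulative: 11.4, 11.4, 34.3, 53.9, 76.8, 92.0, 97.7, 113.2, 123.4.
The total first reaches 96 DD on day 7.

day 7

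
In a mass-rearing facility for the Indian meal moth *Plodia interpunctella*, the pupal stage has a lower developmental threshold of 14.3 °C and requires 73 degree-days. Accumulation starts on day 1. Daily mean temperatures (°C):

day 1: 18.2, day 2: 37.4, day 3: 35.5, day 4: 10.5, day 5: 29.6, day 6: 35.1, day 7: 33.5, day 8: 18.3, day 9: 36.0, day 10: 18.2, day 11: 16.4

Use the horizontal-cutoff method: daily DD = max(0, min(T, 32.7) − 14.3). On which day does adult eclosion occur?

Daily DD above 14.3 °C (capped at 18.4): 3.9, 18.4, 18.4, 0.0, 15.3, 18.4, 18.4, 4.0, 18.4, 3.9, 2.1.
Cumulative: 3.9, 22.3, 40.7, 40.7, 56.0, 74.4, 92.8, 96.8, 115.2, 119.1, 121.2.
The total first reaches 73 DD on day 6.

day 6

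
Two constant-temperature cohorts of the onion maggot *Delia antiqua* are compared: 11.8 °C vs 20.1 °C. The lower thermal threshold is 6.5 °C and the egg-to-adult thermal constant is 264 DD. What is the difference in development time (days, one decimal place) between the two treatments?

At 11.8 °C: 264 / (11.8 − 6.5) = 264 / 5.3 = 49.811 d.
At 20.1 °C: 264 / (20.1 − 6.5) = 264 / 13.6 = 19.412 d.
Difference = |49.811 − 19.412| = 30.400 ≈ 30.4 days.

30.4 days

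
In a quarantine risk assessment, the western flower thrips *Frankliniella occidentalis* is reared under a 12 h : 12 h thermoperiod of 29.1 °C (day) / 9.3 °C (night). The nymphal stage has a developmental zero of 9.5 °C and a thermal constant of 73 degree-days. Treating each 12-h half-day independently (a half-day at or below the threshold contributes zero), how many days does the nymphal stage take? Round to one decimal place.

7.4 days

Day half: max(0, 29.1 − 9.5) × 0.5 = 19.6 × 0.5 = 9.80 DD.
Night half: max(0, 9.3 − 9.5) × 0.5 = 0.0 × 0.5 = 0.00 DD.
Per 24 h: 9.80 DD/day.
Duration = 73 / 9.80 = 7.449 ≈ 7.4 days.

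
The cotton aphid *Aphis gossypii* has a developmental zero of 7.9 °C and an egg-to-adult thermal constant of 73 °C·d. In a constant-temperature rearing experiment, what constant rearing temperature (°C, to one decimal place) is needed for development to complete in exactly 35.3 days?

Required daily accumulation = 73 / 35.3 = 2.068 DD/day.
T = T_base + 2.068 = 7.9 + 2.068 = 9.968 ≈ 10.0 °C.

10.0 °C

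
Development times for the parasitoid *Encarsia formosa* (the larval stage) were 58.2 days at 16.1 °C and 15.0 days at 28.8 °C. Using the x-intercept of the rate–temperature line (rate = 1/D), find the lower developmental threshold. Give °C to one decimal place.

11.7 °C

Under the model K = D·(T − T_b), so D₁·(T₁ − T_b) = D₂·(T₂ − T_b).
58.2·(16.1 − T_b) = 15.0·(28.8 − T_b)
T_b = (58.2·16.1 − 15.0·28.8) / (58.2 − 15.0) = 505.02 / 43.2 = 11.690 °C ≈ 11.7 °C.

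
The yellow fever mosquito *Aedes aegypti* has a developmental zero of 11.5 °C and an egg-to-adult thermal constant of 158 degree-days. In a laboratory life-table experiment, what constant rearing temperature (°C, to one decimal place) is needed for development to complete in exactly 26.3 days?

17.5 °C

Required daily accumulation = 158 / 26.3 = 6.008 DD/day.
T = T_base + 6.008 = 11.5 + 6.008 = 17.508 ≈ 17.5 °C.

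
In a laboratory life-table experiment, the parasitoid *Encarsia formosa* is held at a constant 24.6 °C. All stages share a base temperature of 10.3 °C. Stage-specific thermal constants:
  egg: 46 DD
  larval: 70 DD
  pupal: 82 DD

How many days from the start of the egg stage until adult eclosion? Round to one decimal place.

Daily accumulation at 24.6 °C = 24.6 − 10.3 = 14.3 DD/day.
Total K = 46 + 70 + 82 = 198 DD.
Total duration = 198 / 14.3 = 13.846 ≈ 13.8 days.

13.8 days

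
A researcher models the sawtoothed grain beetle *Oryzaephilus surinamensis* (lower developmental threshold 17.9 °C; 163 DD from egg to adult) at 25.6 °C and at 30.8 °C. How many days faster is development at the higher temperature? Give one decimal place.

8.5 days

At 25.6 °C: 163 / (25.6 − 17.9) = 163 / 7.7 = 21.169 d.
At 30.8 °C: 163 / (30.8 − 17.9) = 163 / 12.9 = 12.636 d.
Difference = |21.169 − 12.636| = 8.533 ≈ 8.5 days.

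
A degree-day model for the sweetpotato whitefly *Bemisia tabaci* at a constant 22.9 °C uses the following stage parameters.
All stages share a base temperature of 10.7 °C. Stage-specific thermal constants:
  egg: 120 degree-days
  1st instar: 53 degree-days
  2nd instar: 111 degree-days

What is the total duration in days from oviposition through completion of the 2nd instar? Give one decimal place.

23.3 days

Daily accumulation at 22.9 °C = 22.9 − 10.7 = 12.2 DD/day.
Total K = 120 + 53 + 111 = 284 DD.
Total duration = 284 / 12.2 = 23.279 ≈ 23.3 days.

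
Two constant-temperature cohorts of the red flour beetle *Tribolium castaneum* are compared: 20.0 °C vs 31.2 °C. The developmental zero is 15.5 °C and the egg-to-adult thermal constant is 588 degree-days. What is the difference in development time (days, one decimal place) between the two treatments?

93.2 days

At 20.0 °C: 588 / (20.0 − 15.5) = 588 / 4.5 = 130.667 d.
At 31.2 °C: 588 / (31.2 − 15.5) = 588 / 15.7 = 37.452 d.
Difference = |130.667 − 37.452| = 93.214 ≈ 93.2 days.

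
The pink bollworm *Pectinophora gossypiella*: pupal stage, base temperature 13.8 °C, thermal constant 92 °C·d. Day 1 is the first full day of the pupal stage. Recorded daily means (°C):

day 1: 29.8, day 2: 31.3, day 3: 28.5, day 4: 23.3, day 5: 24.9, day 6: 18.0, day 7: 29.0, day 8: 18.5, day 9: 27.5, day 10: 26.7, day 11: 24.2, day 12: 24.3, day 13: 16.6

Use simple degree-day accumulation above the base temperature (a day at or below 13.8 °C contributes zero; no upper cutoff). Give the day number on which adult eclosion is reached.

Daily DD above 13.8 °C: 16.0, 17.5, 14.7, 9.5, 11.1, 4.2, 15.2, 4.7, 13.7, 12.9, 10.4, 10.5, 2.8.
Cumulative: 16.0, 33.5, 48.2, 57.7, 68.8, 73.0, 88.2, 92.9, 106.6, 119.5, 129.9, 140.4, 143.2.
The total first reaches 92 DD on day 8.

day 8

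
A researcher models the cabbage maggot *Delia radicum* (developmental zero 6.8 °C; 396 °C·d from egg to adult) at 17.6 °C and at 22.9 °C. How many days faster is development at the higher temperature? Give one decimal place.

At 17.6 °C: 396 / (17.6 − 6.8) = 396 / 10.8 = 36.667 d.
At 22.9 °C: 396 / (22.9 − 6.8) = 396 / 16.1 = 24.596 d.
Difference = |36.667 − 24.596| = 12.070 ≈ 12.1 days.

12.1 days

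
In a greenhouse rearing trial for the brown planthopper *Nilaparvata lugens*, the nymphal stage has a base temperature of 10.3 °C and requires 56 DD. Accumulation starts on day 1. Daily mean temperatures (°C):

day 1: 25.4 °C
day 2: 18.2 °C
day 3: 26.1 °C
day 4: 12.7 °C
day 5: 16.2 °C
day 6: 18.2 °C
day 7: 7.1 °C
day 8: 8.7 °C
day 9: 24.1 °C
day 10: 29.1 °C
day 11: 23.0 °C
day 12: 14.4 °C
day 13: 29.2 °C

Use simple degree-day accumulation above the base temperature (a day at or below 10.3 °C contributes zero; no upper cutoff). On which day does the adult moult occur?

Daily DD above 10.3 °C: 15.1, 7.9, 15.8, 2.4, 5.9, 7.9, 0.0, 0.0, 13.8, 18.8, 12.7, 4.1, 18.9.
Cumulative: 15.1, 23.0, 38.8, 41.2, 47.1, 55.0, 55.0, 55.0, 68.8, 87.6, 100.3, 104.4, 123.3.
The total first reaches 56 DD on day 9.

day 9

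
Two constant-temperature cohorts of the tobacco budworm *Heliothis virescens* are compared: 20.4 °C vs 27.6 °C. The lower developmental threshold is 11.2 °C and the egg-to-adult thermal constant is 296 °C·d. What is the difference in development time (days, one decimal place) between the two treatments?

14.1 days

At 20.4 °C: 296 / (20.4 − 11.2) = 296 / 9.2 = 32.174 d.
At 27.6 °C: 296 / (27.6 − 11.2) = 296 / 16.4 = 18.049 d.
Difference = |32.174 − 18.049| = 14.125 ≈ 14.1 days.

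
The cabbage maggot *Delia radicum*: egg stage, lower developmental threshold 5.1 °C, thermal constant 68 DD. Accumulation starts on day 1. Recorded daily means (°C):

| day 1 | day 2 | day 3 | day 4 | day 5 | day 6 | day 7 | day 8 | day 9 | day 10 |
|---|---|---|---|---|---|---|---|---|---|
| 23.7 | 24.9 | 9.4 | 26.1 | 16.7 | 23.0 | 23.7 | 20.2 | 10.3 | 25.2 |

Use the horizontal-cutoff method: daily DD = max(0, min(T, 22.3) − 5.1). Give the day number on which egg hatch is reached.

Daily DD above 5.1 °C (capped at 17.2): 17.2, 17.2, 4.3, 17.2, 11.6, 17.2, 17.2, 15.1, 5.2, 17.2.
Cumulative: 17.2, 34.4, 38.7, 55.9, 67.5, 84.7, 101.9, 117.0, 122.2, 139.4.
The total first reaches 68 DD on day 6.

day 6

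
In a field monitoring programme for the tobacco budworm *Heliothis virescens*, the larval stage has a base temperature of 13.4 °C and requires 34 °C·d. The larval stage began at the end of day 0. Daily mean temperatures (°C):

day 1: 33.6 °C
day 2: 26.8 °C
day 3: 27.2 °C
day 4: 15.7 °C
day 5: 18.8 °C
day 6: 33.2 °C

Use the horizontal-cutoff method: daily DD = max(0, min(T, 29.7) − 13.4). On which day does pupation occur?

Daily DD above 13.4 °C (capped at 16.3): 16.3, 13.4, 13.8, 2.3, 5.4, 16.3.
Cumulative: 16.3, 29.7, 43.5, 45.8, 51.2, 67.5.
The total first reaches 34 DD on day 3.

day 3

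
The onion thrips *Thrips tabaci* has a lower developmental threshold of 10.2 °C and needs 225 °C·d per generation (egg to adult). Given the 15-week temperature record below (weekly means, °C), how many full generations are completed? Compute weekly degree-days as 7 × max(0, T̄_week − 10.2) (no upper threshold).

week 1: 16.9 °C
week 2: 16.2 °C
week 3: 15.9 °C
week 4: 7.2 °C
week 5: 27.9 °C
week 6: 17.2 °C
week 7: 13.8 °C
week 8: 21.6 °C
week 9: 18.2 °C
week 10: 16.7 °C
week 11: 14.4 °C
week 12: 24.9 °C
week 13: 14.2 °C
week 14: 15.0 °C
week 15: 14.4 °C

Weekly DD (7 × max(0, T̄ − 10.2)): 46.9, 42.0, 39.9, 0.0, 123.9, 49.0, 25.2, 79.8, 56.0, 45.5, 29.4, 102.9, 28.0, 33.6, 29.4.
Season total = 731.5 DD.
Complete generations = ⌊731.5 / 225⌋ = 3.

3 generations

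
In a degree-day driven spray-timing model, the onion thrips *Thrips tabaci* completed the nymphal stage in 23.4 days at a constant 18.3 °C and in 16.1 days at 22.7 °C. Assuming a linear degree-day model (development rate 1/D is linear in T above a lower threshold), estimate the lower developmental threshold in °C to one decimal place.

8.6 °C

Under the model K = D·(T − T_b), so D₁·(T₁ − T_b) = D₂·(T₂ − T_b).
23.4·(18.3 − T_b) = 16.1·(22.7 − T_b)
T_b = (23.4·18.3 − 16.1·22.7) / (23.4 − 16.1) = 62.75 / 7.3 = 8.596 °C ≈ 8.6 °C.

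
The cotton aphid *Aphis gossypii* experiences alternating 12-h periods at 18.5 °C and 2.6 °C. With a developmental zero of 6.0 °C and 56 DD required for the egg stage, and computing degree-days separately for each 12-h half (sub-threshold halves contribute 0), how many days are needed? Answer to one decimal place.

9.0 days

Day half: max(0, 18.5 − 6.0) × 0.5 = 12.5 × 0.5 = 6.25 DD.
Night half: max(0, 2.6 − 6.0) × 0.5 = 0.0 × 0.5 = 0.00 DD.
Per 24 h: 6.25 DD/day.
Duration = 56 / 6.25 = 8.960 ≈ 9.0 days.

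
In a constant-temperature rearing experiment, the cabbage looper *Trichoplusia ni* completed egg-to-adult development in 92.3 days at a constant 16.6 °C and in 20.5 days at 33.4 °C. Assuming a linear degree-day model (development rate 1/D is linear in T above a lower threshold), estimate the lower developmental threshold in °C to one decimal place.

Linear rate model ⇒ the product D·(T − T_b) is constant across temperatures.
92.3·(16.6 − T_b) = 20.5·(33.4 − T_b)
T_b = (92.3·16.6 − 20.5·33.4) / (92.3 − 20.5) = 847.48 / 71.8 = 11.803 °C ≈ 11.8 °C.

11.8 °C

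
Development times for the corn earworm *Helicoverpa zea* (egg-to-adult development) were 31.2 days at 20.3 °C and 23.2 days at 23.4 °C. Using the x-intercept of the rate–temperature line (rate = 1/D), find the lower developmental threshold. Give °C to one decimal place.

Equal thermal constants: D₁(T₁ − T_b) = D₂(T₂ − T_b).
31.2·(20.3 − T_b) = 23.2·(23.4 − T_b)
T_b = (31.2·20.3 − 23.2·23.4) / (31.2 − 23.2) = 90.48 / 8.0 = 11.310 °C ≈ 11.3 °C.

11.3 °C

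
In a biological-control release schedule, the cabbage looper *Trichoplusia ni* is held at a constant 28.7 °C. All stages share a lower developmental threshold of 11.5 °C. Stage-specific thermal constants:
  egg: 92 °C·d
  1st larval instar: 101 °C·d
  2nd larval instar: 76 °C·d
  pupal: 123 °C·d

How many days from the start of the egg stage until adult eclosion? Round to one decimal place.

22.8 days

Daily accumulation at 28.7 °C = 28.7 − 11.5 = 17.2 DD/day.
Total K = 92 + 101 + 76 + 123 = 392 DD.
Total duration = 392 / 17.2 = 22.791 ≈ 22.8 days.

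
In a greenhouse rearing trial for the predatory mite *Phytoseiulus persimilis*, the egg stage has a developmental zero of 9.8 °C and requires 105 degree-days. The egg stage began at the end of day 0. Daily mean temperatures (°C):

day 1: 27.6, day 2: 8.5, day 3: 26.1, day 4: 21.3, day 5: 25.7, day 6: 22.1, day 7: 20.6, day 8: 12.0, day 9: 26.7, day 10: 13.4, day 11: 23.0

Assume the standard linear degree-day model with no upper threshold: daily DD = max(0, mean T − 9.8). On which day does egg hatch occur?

Daily DD above 9.8 °C: 17.8, 0.0, 16.3, 11.5, 15.9, 12.3, 10.8, 2.2, 16.9, 3.6, 13.2.
Cumulative: 17.8, 17.8, 34.1, 45.6, 61.5, 73.8, 84.6, 86.8, 103.7, 107.3, 120.5.
The total first reaches 105 DD on day 10.

day 10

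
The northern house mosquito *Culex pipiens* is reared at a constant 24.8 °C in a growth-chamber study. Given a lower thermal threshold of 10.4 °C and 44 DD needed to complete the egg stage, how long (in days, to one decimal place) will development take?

Daily accumulation = 24.8 − 10.4 = 14.4 DD/day.
Duration = 44 / 14.4 = 3.056 ≈ 3.1 days.

3.1 days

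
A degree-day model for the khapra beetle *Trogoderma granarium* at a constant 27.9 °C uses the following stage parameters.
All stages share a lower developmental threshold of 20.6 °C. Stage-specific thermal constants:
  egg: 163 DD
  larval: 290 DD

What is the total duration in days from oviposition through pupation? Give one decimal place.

62.1 days

Daily accumulation at 27.9 °C = 27.9 − 20.6 = 7.3 DD/day.
Total K = 163 + 290 = 453 DD.
Total duration = 453 / 7.3 = 62.055 ≈ 62.1 days.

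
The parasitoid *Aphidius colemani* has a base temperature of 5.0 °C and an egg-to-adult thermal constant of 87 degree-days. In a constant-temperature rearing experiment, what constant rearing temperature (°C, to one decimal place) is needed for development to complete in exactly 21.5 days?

9.0 °C

Required daily accumulation = 87 / 21.5 = 4.047 DD/day.
T = T_base + 4.047 = 5.0 + 4.047 = 9.047 ≈ 9.0 °C.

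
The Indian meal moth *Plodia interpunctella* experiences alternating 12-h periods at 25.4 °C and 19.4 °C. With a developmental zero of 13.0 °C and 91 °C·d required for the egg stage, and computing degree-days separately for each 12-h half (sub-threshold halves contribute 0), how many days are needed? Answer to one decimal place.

Day half: max(0, 25.4 − 13.0) × 0.5 = 12.4 × 0.5 = 6.20 DD.
Night half: max(0, 19.4 − 13.0) × 0.5 = 6.4 × 0.5 = 3.20 DD.
Per 24 h: 9.40 DD/day.
Duration = 91 / 9.40 = 9.681 ≈ 9.7 days.

9.7 days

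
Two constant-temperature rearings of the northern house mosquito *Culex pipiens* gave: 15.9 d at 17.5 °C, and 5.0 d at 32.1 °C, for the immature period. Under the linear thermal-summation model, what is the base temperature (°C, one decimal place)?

Linear rate model ⇒ the product D·(T − T_b) is constant across temperatures.
15.9·(17.5 − T_b) = 5.0·(32.1 − T_b)
T_b = (15.9·17.5 − 5.0·32.1) / (15.9 − 5.0) = 117.75 / 10.9 = 10.803 °C ≈ 10.8 °C.

10.8 °C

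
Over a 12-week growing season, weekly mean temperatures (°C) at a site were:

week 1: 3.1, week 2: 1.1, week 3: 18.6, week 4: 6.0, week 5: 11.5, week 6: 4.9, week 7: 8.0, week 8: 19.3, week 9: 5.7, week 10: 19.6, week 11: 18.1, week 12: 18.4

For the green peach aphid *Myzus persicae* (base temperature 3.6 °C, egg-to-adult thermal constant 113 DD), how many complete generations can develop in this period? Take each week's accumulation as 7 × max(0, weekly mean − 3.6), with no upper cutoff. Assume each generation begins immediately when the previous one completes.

5 generations

Weekly DD (7 × max(0, T̄ − 3.6)): 0.0, 0.0, 105.0, 16.8, 55.3, 9.1, 30.8, 109.9, 14.7, 112.0, 101.5, 103.6.
Season total = 658.7 DD.
Complete generations = ⌊658.7 / 113⌋ = 5.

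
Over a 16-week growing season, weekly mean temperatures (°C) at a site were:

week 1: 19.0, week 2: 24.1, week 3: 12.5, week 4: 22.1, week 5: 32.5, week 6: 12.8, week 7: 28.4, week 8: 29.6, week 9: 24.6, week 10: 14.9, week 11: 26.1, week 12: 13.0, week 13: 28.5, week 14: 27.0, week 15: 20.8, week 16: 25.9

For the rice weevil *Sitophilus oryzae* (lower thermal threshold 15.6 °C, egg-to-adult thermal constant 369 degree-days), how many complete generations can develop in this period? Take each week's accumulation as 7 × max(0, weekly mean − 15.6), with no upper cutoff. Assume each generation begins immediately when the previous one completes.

2 generations

Weekly DD (7 × max(0, T̄ − 15.6)): 23.8, 59.5, 0.0, 45.5, 118.3, 0.0, 89.6, 98.0, 63.0, 0.0, 73.5, 0.0, 90.3, 79.8, 36.4, 72.1.
Season total = 849.8 DD.
Complete generations = ⌊849.8 / 369⌋ = 2.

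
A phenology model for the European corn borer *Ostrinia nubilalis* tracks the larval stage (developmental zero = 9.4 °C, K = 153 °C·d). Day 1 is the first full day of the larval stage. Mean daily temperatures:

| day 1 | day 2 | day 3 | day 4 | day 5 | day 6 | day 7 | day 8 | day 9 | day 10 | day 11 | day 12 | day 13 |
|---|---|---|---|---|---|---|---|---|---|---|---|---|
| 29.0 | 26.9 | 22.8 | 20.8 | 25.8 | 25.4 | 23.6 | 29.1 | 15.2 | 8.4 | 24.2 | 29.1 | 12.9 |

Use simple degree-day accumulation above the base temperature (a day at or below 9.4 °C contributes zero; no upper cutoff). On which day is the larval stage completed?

day 12

Daily DD above 9.4 °C: 19.6, 17.5, 13.4, 11.4, 16.4, 16.0, 14.2, 19.7, 5.8, 0.0, 14.8, 19.7, 3.5.
Cumulative: 19.6, 37.1, 50.5, 61.9, 78.3, 94.3, 108.5, 128.2, 134.0, 134.0, 148.8, 168.5, 172.0.
The total first reaches 153 DD on day 12.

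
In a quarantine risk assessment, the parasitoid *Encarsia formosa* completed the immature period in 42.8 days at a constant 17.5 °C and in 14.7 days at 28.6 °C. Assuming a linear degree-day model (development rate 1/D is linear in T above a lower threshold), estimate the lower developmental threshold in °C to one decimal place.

11.7 °C

Linear rate model ⇒ the product D·(T − T_b) is constant across temperatures.
42.8·(17.5 − T_b) = 14.7·(28.6 − T_b)
T_b = (42.8·17.5 − 14.7·28.6) / (42.8 − 14.7) = 328.58 / 28.1 = 11.693 °C ≈ 11.7 °C.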